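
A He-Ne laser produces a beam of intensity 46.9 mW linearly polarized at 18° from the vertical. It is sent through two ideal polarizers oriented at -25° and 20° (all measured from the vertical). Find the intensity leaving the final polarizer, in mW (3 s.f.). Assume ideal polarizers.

I ≈ 12.5 mW

By Malus's law, I₁ = 46.9 mW · cos²(43°) = 25.09 mW.
I₂ = I₁ · cos²(45°) = 25.09 · 0.5 = 12.54 mW.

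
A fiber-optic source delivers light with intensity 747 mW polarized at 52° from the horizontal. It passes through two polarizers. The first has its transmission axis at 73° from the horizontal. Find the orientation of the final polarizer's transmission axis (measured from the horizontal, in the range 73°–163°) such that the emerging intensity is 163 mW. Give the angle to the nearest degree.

θ ≈ 133°

I₁ = I₀ cos²(73° − 52°) = I₀ cos²(21°) = 0.8716 I₀.
Target fraction: 163 / 747 mW = 0.2182 of I₀.
Need I₂/I₀ = 0.2182, so cos²(θ − 73°) = 0.2182 / 0.8716 = 0.2504.
θ − 73° = arccos(√0.2504) = 60.0°, giving θ ≈ 73 + 60.0 = 133.0°.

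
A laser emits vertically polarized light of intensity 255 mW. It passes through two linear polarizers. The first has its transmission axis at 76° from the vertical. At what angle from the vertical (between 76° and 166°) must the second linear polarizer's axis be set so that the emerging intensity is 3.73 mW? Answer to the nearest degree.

By Malus's law, I₁ = I₀ cos²(76° − 0°) = I₀ cos²(76°) = 0.05853 I₀.
Target fraction: 3.73 / 255 mW = 0.01463 of I₀.
Need I₂/I₀ = 0.01463, so cos²(θ − 76°) = 0.01463 / 0.05853 = 0.2499.
θ − 76° = arccos(√0.2499) = 60.0°, giving θ ≈ 76 + 60.0 = 136.0°.

θ ≈ 136°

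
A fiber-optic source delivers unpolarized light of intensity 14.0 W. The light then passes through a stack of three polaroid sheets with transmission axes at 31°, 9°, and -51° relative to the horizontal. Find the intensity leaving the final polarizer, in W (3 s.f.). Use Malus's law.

Unpolarized light through the first polarizer → I₁ = 14.0 W/2 = 7 W, polarized at 31°.
I₂ = I₁ · cos²(22°) = 7 · 0.8597 = 6.018 W.
I₃ = I₂ · cos²(60°) = 6.018 · 0.25 = 1.504 W.

I ≈ 1.50 W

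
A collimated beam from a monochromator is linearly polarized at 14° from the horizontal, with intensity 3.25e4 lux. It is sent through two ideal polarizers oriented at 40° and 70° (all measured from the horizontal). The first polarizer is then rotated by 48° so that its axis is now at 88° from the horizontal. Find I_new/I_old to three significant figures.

I_new/I_old ≈ 0.113

Before rotation:
I₁ = I₀ cos²(40° − 14°) = I₀ cos²(26°) = 0.8078 I₀.
I₂ = I₁ cos²(70° − 40°) = 0.8078 I₀ · cos²(30°) = 0.6059 I₀.
After rotation:
I₁ = I₀ cos²(88° − 14°) = I₀ cos²(74°) = 0.07598 I₀.
I₂ = I₁ cos²(70° − 88°) = 0.07598 I₀ · cos²(18°) = 0.06872 I₀.
Ratio = 0.06872 / 0.6059 = 0.1134.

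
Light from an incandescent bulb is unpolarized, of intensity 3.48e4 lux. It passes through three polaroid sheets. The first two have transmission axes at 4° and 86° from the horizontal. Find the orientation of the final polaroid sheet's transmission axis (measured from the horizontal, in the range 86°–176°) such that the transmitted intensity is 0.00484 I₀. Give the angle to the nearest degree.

θ ≈ 131°

Unpolarized light through the first polarizer → I₁ = ½ I₀, now polarized at 4°.
I₂ = I₁ cos²(86° − 4°) = 0.5 I₀ · cos²(82°) = 0.009685 I₀.
Need I₃/I₀ = 0.00484, so cos²(θ − 86°) = 0.00484 / 0.009685 = 0.4998.
θ − 86° = arccos(√0.4998) = 45.0°, giving θ ≈ 86 + 45.0 = 131.0°.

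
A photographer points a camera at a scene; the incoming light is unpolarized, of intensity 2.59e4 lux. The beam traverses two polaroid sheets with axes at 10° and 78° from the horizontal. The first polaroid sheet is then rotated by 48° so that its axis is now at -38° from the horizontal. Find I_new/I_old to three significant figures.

Before rotation:
Unpolarized light through the first polarizer → I₁ = ½ I₀, now polarized at 10°.
I₂ = I₁ cos²(78° − 10°) = 0.5 I₀ · cos²(68°) = 0.07017 I₀.
After rotation:
Unpolarized light through the first polarizer → I₁ = ½ I₀, now polarized at -38°.
Angle between axes 1 and 2: 64°. I₂ = 0.5 I₀ · cos²(64°) = 0.09608 I₀.
Ratio = 0.09608 / 0.07017 = 1.369.

I_new/I_old ≈ 1.37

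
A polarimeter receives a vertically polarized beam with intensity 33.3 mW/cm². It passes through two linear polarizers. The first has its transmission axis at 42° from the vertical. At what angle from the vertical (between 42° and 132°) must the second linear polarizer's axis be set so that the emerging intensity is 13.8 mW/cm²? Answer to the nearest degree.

θ ≈ 72°

I₁ = I₀ cos²(42° − 0°) = I₀ cos²(42°) = 0.5523 I₀.
Target fraction: 13.8 / 33.3 mW/cm² = 0.4144 of I₀.
Need I₂/I₀ = 0.4144, so cos²(θ − 42°) = 0.4144 / 0.5523 = 0.7504.
θ − 42° = arccos(√0.7504) = 30.0°, giving θ ≈ 42 + 30.0 = 72.0°.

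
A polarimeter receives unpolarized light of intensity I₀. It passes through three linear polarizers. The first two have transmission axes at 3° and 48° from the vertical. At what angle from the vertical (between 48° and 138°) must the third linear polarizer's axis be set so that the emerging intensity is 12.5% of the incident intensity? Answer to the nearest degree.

Unpolarized light through the first polarizer → I₁ = ½ I₀, now polarized at 3°.
I₂ = I₁ cos²(48° − 3°) = 0.5 I₀ · cos²(45°) = 0.25 I₀.
Need I₃/I₀ = 0.125, so cos²(θ − 48°) = 0.125 / 0.25 = 0.5.
θ − 48° = arccos(√0.5) = 45.0°, giving θ ≈ 48 + 45.0 = 93.0°.

θ ≈ 93°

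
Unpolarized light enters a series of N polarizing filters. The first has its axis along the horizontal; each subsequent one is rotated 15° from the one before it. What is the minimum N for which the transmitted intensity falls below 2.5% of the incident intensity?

N = 45

First polarizer halves the unpolarized light: factor 1/2.
Each further stage multiplies by cos²(15°) = 0.933.
After N polarizers: T = 0.5·0.933^(N−1). Require T < 0.025 ⇒ N−1 > ln(0.025/0.5)/ln(0.933) = 43.21, so N−1 ≥ 44 and N = 45.
Check: N=45 gives T = 0.02366 < 0.025; N=44 gives T = 0.02536.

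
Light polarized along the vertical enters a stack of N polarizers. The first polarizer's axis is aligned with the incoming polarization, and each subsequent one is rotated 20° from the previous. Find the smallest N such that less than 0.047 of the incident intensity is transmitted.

First polarizer is aligned with the polarization: full transmission.
Each further stage multiplies by cos²(20°) = 0.883.
After N polarizers: T = 0.883^(N−1). Require T < 0.047 ⇒ N−1 > ln(0.047)/ln(0.883) = 24.58, so N−1 ≥ 25 and N = 26.
Check: N=26 gives T = 0.0446 < 0.047; N=25 gives T = 0.0505.

N = 26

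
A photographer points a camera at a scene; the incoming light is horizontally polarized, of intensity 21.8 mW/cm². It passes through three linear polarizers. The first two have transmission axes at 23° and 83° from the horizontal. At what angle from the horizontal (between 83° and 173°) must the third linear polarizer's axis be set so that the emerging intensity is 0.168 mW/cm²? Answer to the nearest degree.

I₁ = I₀ cos²(23° − 0°) = I₀ cos²(23°) = 0.8473 I₀.
I₂ = I₁ cos²(83° − 23°) = 0.8473 I₀ · cos²(60°) = 0.2118 I₀.
Target fraction: 0.168 / 21.8 mW/cm² = 0.007706 of I₀.
Need I₃/I₀ = 0.007706, so cos²(θ − 83°) = 0.007706 / 0.2118 = 0.03638.
θ − 83° = arccos(√0.03638) = 79.0°, giving θ ≈ 83 + 79.0 = 162.0°.

θ ≈ 162°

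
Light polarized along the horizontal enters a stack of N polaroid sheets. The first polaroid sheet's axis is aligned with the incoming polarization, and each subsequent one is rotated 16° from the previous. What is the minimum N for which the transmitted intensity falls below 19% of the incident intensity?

First polarizer is aligned with the polarization: full transmission.
Each further stage multiplies by cos²(16°) = 0.924.
After N polarizers: T = 0.924^(N−1). Require T < 0.19 ⇒ N−1 > ln(0.19)/ln(0.924) = 21.02, so N−1 ≥ 22 and N = 23.
Check: N=23 gives T = 0.1758 < 0.19; N=22 gives T = 0.1903.

N = 23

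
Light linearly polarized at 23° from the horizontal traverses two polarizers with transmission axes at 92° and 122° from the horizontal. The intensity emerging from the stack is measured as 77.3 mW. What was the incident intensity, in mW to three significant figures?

I₀ ≈ 803 mW

By Malus's law, I₁ = I₀ cos²(92° − 23°) = I₀ cos²(69°) = 0.1284 I₀.
I₂ = I₁ cos²(122° − 92°) = 0.1284 I₀ · cos²(30°) = 0.09632 I₀.
So 77.3 mW = 0.09632 I₀, giving I₀ = 77.3/0.09632 = 802.5 mW.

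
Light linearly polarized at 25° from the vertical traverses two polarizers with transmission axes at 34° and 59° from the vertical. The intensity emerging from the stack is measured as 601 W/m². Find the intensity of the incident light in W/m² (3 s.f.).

By Malus's law, I₁ = I₀ cos²(34° − 25°) = I₀ cos²(9°) = 0.9755 I₀.
I₂ = I₁ cos²(59° − 34°) = 0.9755 I₀ · cos²(25°) = 0.8013 I₀.
So 601 W/m² = 0.8013 I₀, giving I₀ = 601/0.8013 = 750 W/m².

I₀ ≈ 750 W/m²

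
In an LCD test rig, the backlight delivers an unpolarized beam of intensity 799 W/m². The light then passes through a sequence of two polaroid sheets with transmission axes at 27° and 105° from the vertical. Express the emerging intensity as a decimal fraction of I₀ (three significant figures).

I/I₀ ≈ 0.0216

Unpolarized light through the first polarizer → I₁ = 799 W/m²/2 = 399.5 W/m², polarized at 27°.
I₂ = I₁ · cos²(78°) = 399.5 · 0.04323 = 17.27 W/m².
Transmitted fraction = 0.02161.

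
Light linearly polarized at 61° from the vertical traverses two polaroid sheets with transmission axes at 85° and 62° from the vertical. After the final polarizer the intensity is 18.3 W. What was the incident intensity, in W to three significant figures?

I₁ = I₀ cos²(85° − 61°) = I₀ cos²(24°) = 0.8346 I₀.
I₂ = I₁ cos²(62° − 85°) = 0.8346 I₀ · cos²(23°) = 0.7072 I₀.
So 18.3 W = 0.7072 I₀, giving I₀ = 18.3/0.7072 = 25.88 W.

I₀ ≈ 25.9 W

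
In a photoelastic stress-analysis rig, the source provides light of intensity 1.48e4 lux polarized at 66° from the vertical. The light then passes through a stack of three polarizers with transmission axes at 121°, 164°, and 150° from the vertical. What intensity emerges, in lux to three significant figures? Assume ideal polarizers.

I ≈ 2450 lux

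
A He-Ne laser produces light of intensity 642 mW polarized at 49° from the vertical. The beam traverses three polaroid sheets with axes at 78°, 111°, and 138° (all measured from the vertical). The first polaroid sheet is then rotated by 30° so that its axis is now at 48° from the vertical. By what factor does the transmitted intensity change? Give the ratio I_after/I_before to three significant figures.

Before rotation:
I₁ = I₀ cos²(78° − 49°) = I₀ cos²(29°) = 0.765 I₀.
I₂ = I₁ cos²(111° − 78°) = 0.765 I₀ · cos²(33°) = 0.538 I₀.
I₃ = I₂ cos²(138° − 111°) = 0.538 I₀ · cos²(27°) = 0.4272 I₀.
After rotation:
I₁ = I₀ cos²(48° − 49°) = I₀ cos²(1°) = 0.9997 I₀.
I₂ = I₁ cos²(111° − 48°) = 0.9997 I₀ · cos²(63°) = 0.206 I₀.
I₃ = I₂ cos²(138° − 111°) = 0.206 I₀ · cos²(27°) = 0.1636 I₀.
Ratio = 0.1636 / 0.4272 = 0.3829.

I_new/I_old ≈ 0.383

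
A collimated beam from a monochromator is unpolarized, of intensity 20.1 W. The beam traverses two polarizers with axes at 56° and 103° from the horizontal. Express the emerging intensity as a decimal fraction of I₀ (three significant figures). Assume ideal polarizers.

Unpolarized light through the first polarizer → I₁ = 20.1 W/2 = 10.05 W, polarized at 56°.
I₂ = I₁ · cos²(47°) = 10.05 · 0.4651 = 4.674 W.
Transmitted fraction = 0.2326.

I/I₀ ≈ 0.233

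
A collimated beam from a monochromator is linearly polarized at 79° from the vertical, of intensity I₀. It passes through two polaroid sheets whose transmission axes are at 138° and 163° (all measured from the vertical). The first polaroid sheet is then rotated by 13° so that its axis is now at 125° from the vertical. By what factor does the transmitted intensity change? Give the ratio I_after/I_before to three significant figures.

I_new/I_old ≈ 1.38

Before rotation:
I₁ = I₀ cos²(138° − 79°) = I₀ cos²(59°) = 0.2653 I₀.
I₂ = I₁ cos²(163° − 138°) = 0.2653 I₀ · cos²(25°) = 0.2179 I₀.
After rotation:
I₁ = I₀ cos²(125° − 79°) = I₀ cos²(46°) = 0.4826 I₀.
I₂ = I₁ cos²(163° − 125°) = 0.4826 I₀ · cos²(38°) = 0.2996 I₀.
Ratio = 0.2996 / 0.2179 = 1.375.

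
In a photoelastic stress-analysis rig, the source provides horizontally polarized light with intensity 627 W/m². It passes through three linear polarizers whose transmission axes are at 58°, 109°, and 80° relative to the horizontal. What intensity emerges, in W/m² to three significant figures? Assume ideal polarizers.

I ≈ 53.3 W/m²

By Malus's law, I₁ = 627 W/m² · cos²(58°) = 176.1 W/m².
I₂ = I₁ · cos²(51°) = 176.1 · 0.396 = 69.73 W/m².
I₃ = I₂ · cos²(29°) = 69.73 · 0.765 = 53.34 W/m².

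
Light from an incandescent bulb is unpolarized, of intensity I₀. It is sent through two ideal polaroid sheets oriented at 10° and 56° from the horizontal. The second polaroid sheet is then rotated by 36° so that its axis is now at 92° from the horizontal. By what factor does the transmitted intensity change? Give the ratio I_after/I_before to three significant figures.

Before rotation:
Unpolarized light through the first polarizer → I₁ = ½ I₀, now polarized at 10°.
I₂ = I₁ cos²(56° − 10°) = 0.5 I₀ · cos²(46°) = 0.2413 I₀.
After rotation:
Unpolarized light through the first polarizer → I₁ = ½ I₀, now polarized at 10°.
I₂ = I₁ cos²(92° − 10°) = 0.5 I₀ · cos²(82°) = 0.009685 I₀.
Ratio = 0.009685 / 0.2413 = 0.04014.

I_new/I_old ≈ 0.0401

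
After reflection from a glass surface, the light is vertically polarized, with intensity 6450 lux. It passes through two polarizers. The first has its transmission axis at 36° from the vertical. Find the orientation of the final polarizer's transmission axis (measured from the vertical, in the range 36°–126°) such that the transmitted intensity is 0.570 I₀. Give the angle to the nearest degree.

By Malus's law, I₁ = I₀ cos²(36° − 0°) = I₀ cos²(36°) = 0.6545 I₀.
Need I₂/I₀ = 0.57, so cos²(θ − 36°) = 0.57 / 0.6545 = 0.8709.
θ − 36° = arccos(√0.8709) = 21.1°, giving θ ≈ 36 + 21.1 = 57.1°.

θ ≈ 57°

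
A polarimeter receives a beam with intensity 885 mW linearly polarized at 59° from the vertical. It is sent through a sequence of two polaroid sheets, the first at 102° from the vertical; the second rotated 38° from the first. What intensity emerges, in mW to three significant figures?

I ≈ 294 mW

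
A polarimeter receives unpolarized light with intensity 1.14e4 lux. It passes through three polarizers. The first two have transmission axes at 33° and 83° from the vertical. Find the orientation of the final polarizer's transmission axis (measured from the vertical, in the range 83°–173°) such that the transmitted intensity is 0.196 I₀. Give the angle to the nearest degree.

θ ≈ 96°

Unpolarized light through the first polarizer → I₁ = ½ I₀, now polarized at 33°.
I₂ = I₁ cos²(83° − 33°) = 0.5 I₀ · cos²(50°) = 0.2066 I₀.
Need I₃/I₀ = 0.196, so cos²(θ − 83°) = 0.196 / 0.2066 = 0.9487.
θ − 83° = arccos(√0.9487) = 13.1°, giving θ ≈ 83 + 13.1 = 96.1°.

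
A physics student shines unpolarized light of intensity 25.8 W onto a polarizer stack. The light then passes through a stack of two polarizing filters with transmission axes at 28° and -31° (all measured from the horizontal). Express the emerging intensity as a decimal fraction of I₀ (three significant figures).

I/I₀ ≈ 0.133

Unpolarized light through the first polarizer → I₁ = 25.8 W/2 = 12.9 W, polarized at 28°.
I₂ = I₁ · cos²(59°) = 12.9 · 0.2653 = 3.422 W.
Transmitted fraction = 0.1326.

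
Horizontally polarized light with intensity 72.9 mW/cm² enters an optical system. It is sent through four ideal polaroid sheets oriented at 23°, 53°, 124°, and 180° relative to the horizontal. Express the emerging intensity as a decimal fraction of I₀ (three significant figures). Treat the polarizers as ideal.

I₁ = 72.9 mW/cm² · cos²(23°) = 61.77 mW/cm².
I₂ = I₁ · cos²(30°) = 61.77 · 0.75 = 46.33 mW/cm².
I₃ = I₂ · cos²(71°) = 46.33 · 0.106 = 4.91 mW/cm².
I₄ = I₃ · cos²(56°) = 4.91 · 0.3127 = 1.535 mW/cm².
Transmitted fraction = 0.02106.

I/I₀ ≈ 0.0211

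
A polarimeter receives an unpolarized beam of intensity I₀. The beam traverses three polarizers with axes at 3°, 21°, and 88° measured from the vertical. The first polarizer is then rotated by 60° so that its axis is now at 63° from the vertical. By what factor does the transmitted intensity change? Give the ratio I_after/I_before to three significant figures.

Before rotation:
Unpolarized light through the first polarizer → I₁ = ½ I₀, now polarized at 3°.
I₂ = I₁ cos²(21° − 3°) = 0.5 I₀ · cos²(18°) = 0.4523 I₀.
I₃ = I₂ cos²(88° − 21°) = 0.4523 I₀ · cos²(67°) = 0.06905 I₀.
After rotation:
Unpolarized light through the first polarizer → I₁ = ½ I₀, now polarized at 63°.
I₂ = I₁ cos²(21° − 63°) = 0.5 I₀ · cos²(42°) = 0.2761 I₀.
I₃ = I₂ cos²(88° − 21°) = 0.2761 I₀ · cos²(67°) = 0.04216 I₀.
Ratio = 0.04216 / 0.06905 = 0.6106.

I_new/I_old ≈ 0.611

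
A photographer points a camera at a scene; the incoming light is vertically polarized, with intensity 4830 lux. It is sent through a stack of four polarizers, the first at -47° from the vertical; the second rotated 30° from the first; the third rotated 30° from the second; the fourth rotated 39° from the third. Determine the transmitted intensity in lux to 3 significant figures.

I₁ = 4830 lux · cos²(47°) = 2247 lux.
I₂ = I₁ · cos²(30°) = 2247 · 0.75 = 1685 lux.
I₃ = I₂ · cos²(30°) = 1685 · 0.75 = 1264 lux.
I₄ = I₃ · cos²(39°) = 1264 · 0.604 = 763.2 lux.

I ≈ 763 lux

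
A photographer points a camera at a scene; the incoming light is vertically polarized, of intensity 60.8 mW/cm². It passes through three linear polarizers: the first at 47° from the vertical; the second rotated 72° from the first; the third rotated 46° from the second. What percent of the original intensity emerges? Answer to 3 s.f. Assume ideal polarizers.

≈ 2.14%

I₁ = 60.8 mW/cm² · cos²(47°) = 28.28 mW/cm².
I₂ = I₁ · cos²(72°) = 28.28 · 0.09549 = 2.7 mW/cm².
I₃ = I₂ · cos²(46°) = 2.7 · 0.4826 = 1.303 mW/cm².
That is 2.143% of the incident intensity.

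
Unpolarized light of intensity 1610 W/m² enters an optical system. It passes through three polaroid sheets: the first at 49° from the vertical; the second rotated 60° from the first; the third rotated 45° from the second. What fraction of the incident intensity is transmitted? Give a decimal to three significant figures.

I/I₀ ≈ 0.0625

Unpolarized light through the first polarizer → I₁ = 1610 W/m²/2 = 805 W/m², polarized at 49°.
I₂ = I₁ · cos²(60°) = 805 · 0.25 = 201.3 W/m².
I₃ = I₂ · cos²(45°) = 201.3 · 0.5 = 100.6 W/m².
Transmitted fraction = 0.0625.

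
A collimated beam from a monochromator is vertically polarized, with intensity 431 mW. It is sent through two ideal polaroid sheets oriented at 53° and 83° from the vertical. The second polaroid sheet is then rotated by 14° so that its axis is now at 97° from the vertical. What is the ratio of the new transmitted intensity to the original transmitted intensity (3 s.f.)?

Before rotation:
I₁ = I₀ cos²(53° − 0°) = I₀ cos²(53°) = 0.3622 I₀.
I₂ = I₁ cos²(83° − 53°) = 0.3622 I₀ · cos²(30°) = 0.2716 I₀.
After rotation:
I₁ = I₀ cos²(53° − 0°) = I₀ cos²(53°) = 0.3622 I₀.
I₂ = I₁ cos²(97° − 53°) = 0.3622 I₀ · cos²(44°) = 0.1874 I₀.
Ratio = 0.1874 / 0.2716 = 0.6899.

I_new/I_old ≈ 0.690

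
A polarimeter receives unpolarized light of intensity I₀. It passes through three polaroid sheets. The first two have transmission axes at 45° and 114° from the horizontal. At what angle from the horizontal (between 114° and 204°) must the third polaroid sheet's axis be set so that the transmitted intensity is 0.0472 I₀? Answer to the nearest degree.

Unpolarized light through the first polarizer → I₁ = ½ I₀, now polarized at 45°.
I₂ = I₁ cos²(114° − 45°) = 0.5 I₀ · cos²(69°) = 0.06421 I₀.
Need I₃/I₀ = 0.0472, so cos²(θ − 114°) = 0.0472 / 0.06421 = 0.735.
θ − 114° = arccos(√0.735) = 31.0°, giving θ ≈ 114 + 31.0 = 145.0°.

θ ≈ 145°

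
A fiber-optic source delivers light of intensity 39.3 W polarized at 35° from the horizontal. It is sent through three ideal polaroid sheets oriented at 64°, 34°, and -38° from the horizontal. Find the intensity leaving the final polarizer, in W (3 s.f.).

I₁ = 39.3 W · cos²(29°) = 30.06 W.
I₂ = I₁ · cos²(30°) = 30.06 · 0.75 = 22.55 W.
I₃ = I₂ · cos²(72°) = 22.55 · 0.09549 = 2.153 W.

I ≈ 2.15 W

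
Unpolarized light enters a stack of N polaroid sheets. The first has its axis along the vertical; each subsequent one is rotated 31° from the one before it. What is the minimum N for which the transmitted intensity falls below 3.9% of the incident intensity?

N = 10

First polarizer halves the unpolarized light: factor 1/2.
Each further stage multiplies by cos²(31°) = 0.7347.
After N polarizers: T = 0.5·0.7347^(N−1). Require T < 0.039 ⇒ N−1 > ln(0.039/0.5)/ln(0.7347) = 8.28, so N−1 ≥ 9 and N = 10.
Check: N=10 gives T = 0.0312 < 0.039; N=9 gives T = 0.04246.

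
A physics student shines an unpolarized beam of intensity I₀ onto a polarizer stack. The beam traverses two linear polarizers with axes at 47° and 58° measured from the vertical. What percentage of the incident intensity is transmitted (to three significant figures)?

Unpolarized light through the first polarizer → I₁ = ½ I₀, now polarized at 47°.
I₂ = I₁ cos²(58° − 47°) = 0.5 I₀ · cos²(11°) = 0.4818 I₀.
That is 48.18% of the incident intensity.

≈ 48.2%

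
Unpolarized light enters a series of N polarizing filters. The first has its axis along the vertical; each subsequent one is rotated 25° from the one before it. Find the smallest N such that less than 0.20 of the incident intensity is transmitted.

N = 6

First polarizer halves the unpolarized light: factor 1/2.
Each further stage multiplies by cos²(25°) = 0.8214.
After N polarizers: T = 0.5·0.8214^(N−1). Require T < 0.20 ⇒ N−1 > ln(0.20/0.5)/ln(0.8214) = 4.66, so N−1 ≥ 5 and N = 6.
Check: N=6 gives T = 0.187 < 0.20; N=5 gives T = 0.2276.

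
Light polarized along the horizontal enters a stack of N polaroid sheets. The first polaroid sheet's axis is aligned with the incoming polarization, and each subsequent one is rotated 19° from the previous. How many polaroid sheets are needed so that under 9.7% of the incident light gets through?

First polarizer is aligned with the polarization: full transmission.
Each further stage multiplies by cos²(19°) = 0.894.
After N polarizers: T = 0.894^(N−1). Require T < 0.097 ⇒ N−1 > ln(0.097)/ln(0.894) = 20.82, so N−1 ≥ 21 and N = 22.
Check: N=22 gives T = 0.09509 < 0.097; N=21 gives T = 0.1064.

N = 22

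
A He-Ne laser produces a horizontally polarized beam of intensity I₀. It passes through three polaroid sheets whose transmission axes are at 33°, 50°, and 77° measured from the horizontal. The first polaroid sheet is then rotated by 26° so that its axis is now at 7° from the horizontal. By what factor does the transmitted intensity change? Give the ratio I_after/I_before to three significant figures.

I_new/I_old ≈ 0.819

Before rotation:
By Malus's law, I₁ = I₀ cos²(33° − 0°) = I₀ cos²(33°) = 0.7034 I₀.
I₂ = I₁ cos²(50° − 33°) = 0.7034 I₀ · cos²(17°) = 0.6432 I₀.
I₃ = I₂ cos²(77° − 50°) = 0.6432 I₀ · cos²(27°) = 0.5107 I₀.
After rotation:
I₁ = I₀ cos²(7° − 0°) = I₀ cos²(7°) = 0.9851 I₀.
I₂ = I₁ cos²(50° − 7°) = 0.9851 I₀ · cos²(43°) = 0.5269 I₀.
I₃ = I₂ cos²(77° − 50°) = 0.5269 I₀ · cos²(27°) = 0.4183 I₀.
Ratio = 0.4183 / 0.5107 = 0.8192.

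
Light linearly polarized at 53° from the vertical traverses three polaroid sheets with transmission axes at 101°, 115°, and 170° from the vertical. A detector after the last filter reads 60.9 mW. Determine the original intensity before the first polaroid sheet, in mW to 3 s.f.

I₀ ≈ 439 mW

By Malus's law, I₁ = I₀ cos²(101° − 53°) = I₀ cos²(48°) = 0.4477 I₀.
I₂ = I₁ cos²(115° − 101°) = 0.4477 I₀ · cos²(14°) = 0.4215 I₀.
I₃ = I₂ cos²(170° − 115°) = 0.4215 I₀ · cos²(55°) = 0.1387 I₀.
So 60.9 mW = 0.1387 I₀, giving I₀ = 60.9/0.1387 = 439.1 mW.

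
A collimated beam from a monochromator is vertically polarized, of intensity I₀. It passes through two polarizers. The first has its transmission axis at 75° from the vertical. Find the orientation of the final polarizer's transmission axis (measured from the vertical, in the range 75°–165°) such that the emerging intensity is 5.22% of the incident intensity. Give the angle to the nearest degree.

θ ≈ 103°

I₁ = I₀ cos²(75° − 0°) = I₀ cos²(75°) = 0.06699 I₀.
Need I₂/I₀ = 0.0522, so cos²(θ − 75°) = 0.0522 / 0.06699 = 0.7793.
θ − 75° = arccos(√0.7793) = 28.0°, giving θ ≈ 75 + 28.0 = 103.0°.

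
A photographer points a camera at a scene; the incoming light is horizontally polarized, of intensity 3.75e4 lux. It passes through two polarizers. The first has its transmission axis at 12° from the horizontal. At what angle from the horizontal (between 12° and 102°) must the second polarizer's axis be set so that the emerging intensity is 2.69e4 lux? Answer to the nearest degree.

By Malus's law, I₁ = I₀ cos²(12° − 0°) = I₀ cos²(12°) = 0.9568 I₀.
Target fraction: 2.69e4 / 3.75e4 lux = 0.7173 of I₀.
Need I₂/I₀ = 0.7173, so cos²(θ − 12°) = 0.7173 / 0.9568 = 0.7497.
θ − 12° = arccos(√0.7497) = 30.0°, giving θ ≈ 12 + 30.0 = 42.0°.

θ ≈ 42°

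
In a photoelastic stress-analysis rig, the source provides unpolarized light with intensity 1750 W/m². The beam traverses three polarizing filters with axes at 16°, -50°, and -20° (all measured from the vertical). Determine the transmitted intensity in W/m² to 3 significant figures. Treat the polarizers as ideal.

Unpolarized light through the first polarizer → I₁ = 1750 W/m²/2 = 875 W/m², polarized at 16°.
I₂ = I₁ · cos²(66°) = 875 · 0.1654 = 144.8 W/m².
I₃ = I₂ · cos²(30°) = 144.8 · 0.75 = 108.6 W/m².

I ≈ 109 W/m²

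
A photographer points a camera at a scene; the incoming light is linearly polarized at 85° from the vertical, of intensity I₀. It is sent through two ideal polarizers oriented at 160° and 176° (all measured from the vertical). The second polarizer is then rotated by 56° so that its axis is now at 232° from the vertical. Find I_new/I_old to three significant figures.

Before rotation:
I₁ = I₀ cos²(160° − 85°) = I₀ cos²(75°) = 0.06699 I₀.
I₂ = I₁ cos²(176° − 160°) = 0.06699 I₀ · cos²(16°) = 0.0619 I₀.
After rotation:
I₁ = I₀ cos²(160° − 85°) = I₀ cos²(75°) = 0.06699 I₀.
I₂ = I₁ cos²(232° − 160°) = 0.06699 I₀ · cos²(72°) = 0.006397 I₀.
Ratio = 0.006397 / 0.0619 = 0.1033.

I_new/I_old ≈ 0.103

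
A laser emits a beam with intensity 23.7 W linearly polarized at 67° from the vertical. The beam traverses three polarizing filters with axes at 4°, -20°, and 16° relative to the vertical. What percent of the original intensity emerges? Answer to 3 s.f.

≈ 11.3%

By Malus's law, I₁ = 23.7 W · cos²(63°) = 4.885 W.
I₂ = I₁ · cos²(24°) = 4.885 · 0.8346 = 4.077 W.
I₃ = I₂ · cos²(36°) = 4.077 · 0.6545 = 2.668 W.
That is 11.26% of the incident intensity.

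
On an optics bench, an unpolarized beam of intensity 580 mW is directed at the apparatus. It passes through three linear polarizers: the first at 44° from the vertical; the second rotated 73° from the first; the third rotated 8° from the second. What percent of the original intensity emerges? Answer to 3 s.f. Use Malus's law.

Unpolarized light through the first polarizer → I₁ = 580 mW/2 = 290 mW, polarized at 44°.
I₂ = I₁ · cos²(73°) = 290 · 0.08548 = 24.79 mW.
I₃ = I₂ · cos²(8°) = 24.79 · 0.9806 = 24.31 mW.
That is 4.191% of the incident intensity.

≈ 4.19%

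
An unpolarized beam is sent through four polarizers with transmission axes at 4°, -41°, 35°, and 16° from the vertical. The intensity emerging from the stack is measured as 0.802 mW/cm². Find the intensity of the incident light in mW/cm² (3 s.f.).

I₀ ≈ 61.3 mW/cm²

Unpolarized light through the first polarizer → I₁ = ½ I₀, now polarized at 4°.
I₂ = I₁ cos²(-41° − 4°) = 0.5 I₀ · cos²(45°) = 0.25 I₀.
I₃ = I₂ cos²(35° + 41°) = 0.25 I₀ · cos²(76°) = 0.01463 I₀.
I₄ = I₃ cos²(16° − 35°) = 0.01463 I₀ · cos²(19°) = 0.01308 I₀.
So 0.802 mW/cm² = 0.01308 I₀, giving I₀ = 0.802/0.01308 = 61.31 mW/cm².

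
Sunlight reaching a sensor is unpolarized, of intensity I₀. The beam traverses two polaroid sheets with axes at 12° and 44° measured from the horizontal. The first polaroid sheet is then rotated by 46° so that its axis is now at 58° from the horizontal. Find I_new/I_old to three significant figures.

I_new/I_old ≈ 1.31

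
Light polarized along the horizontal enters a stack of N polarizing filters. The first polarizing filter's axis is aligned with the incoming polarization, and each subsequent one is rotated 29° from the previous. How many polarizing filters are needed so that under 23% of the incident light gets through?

First polarizer is aligned with the polarization: full transmission.
Each further stage multiplies by cos²(29°) = 0.765.
After N polarizers: T = 0.765^(N−1). Require T < 0.23 ⇒ N−1 > ln(0.23)/ln(0.765) = 5.49, so N−1 ≥ 6 and N = 7.
Check: N=7 gives T = 0.2004 < 0.23; N=6 gives T = 0.2619.

N = 7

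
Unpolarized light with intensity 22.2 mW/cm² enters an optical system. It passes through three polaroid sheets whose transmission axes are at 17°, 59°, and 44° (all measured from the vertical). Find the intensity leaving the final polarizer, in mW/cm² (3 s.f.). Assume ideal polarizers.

Unpolarized light through the first polarizer → I₁ = 22.2 mW/cm²/2 = 11.1 mW/cm², polarized at 17°.
I₂ = I₁ · cos²(42°) = 11.1 · 0.5523 = 6.13 mW/cm².
I₃ = I₂ · cos²(15°) = 6.13 · 0.933 = 5.719 mW/cm².

I ≈ 5.72 mW/cm²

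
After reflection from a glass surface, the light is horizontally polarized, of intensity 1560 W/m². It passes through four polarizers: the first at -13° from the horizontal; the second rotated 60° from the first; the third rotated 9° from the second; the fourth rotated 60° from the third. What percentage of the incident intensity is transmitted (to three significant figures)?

I₁ = 1560 W/m² · cos²(13°) = 1481 W/m².
I₂ = I₁ · cos²(60°) = 1481 · 0.25 = 370.3 W/m².
I₃ = I₂ · cos²(9°) = 370.3 · 0.9755 = 361.2 W/m².
I₄ = I₃ · cos²(60°) = 361.2 · 0.25 = 90.3 W/m².
That is 5.789% of the incident intensity.

≈ 5.79%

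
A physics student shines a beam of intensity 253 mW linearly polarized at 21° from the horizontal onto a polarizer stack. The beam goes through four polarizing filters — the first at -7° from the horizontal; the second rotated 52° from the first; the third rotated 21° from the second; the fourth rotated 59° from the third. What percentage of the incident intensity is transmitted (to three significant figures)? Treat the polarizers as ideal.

≈ 6.83%

I₁ = 253 mW · cos²(28°) = 197.2 mW.
I₂ = I₁ · cos²(52°) = 197.2 · 0.379 = 74.76 mW.
I₃ = I₂ · cos²(21°) = 74.76 · 0.8716 = 65.16 mW.
I₄ = I₃ · cos²(59°) = 65.16 · 0.2653 = 17.28 mW.
That is 6.832% of the incident intensity.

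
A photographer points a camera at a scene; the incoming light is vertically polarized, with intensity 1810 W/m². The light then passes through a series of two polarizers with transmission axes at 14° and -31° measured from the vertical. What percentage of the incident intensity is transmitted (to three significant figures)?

≈ 47.1%

I₁ = 1810 W/m² · cos²(14°) = 1704 W/m².
I₂ = I₁ · cos²(45°) = 1704 · 0.5 = 852 W/m².
That is 47.07% of the incident intensity.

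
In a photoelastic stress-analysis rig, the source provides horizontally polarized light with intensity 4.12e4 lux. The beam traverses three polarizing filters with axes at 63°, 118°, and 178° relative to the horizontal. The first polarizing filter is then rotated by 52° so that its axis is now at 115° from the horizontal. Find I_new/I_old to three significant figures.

Before rotation:
By Malus's law, I₁ = I₀ cos²(63° − 0°) = I₀ cos²(63°) = 0.2061 I₀.
I₂ = I₁ cos²(118° − 63°) = 0.2061 I₀ · cos²(55°) = 0.06781 I₀.
I₃ = I₂ cos²(178° − 118°) = 0.06781 I₀ · cos²(60°) = 0.01695 I₀.
After rotation:
I₁ = I₀ cos²(115° − 0°) = I₀ cos²(65°) = 0.1786 I₀.
I₂ = I₁ cos²(118° − 115°) = 0.1786 I₀ · cos²(3°) = 0.1781 I₀.
I₃ = I₂ cos²(178° − 118°) = 0.1781 I₀ · cos²(60°) = 0.04453 I₀.
Ratio = 0.04453 / 0.01695 = 2.627.

I_new/I_old ≈ 2.63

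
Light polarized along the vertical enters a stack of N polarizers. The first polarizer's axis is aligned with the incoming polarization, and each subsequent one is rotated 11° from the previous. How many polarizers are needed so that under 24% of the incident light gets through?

N = 40

First polarizer is aligned with the polarization: full transmission.
Each further stage multiplies by cos²(11°) = 0.9636.
After N polarizers: T = 0.9636^(N−1). Require T < 0.24 ⇒ N−1 > ln(0.24)/ln(0.9636) = 38.48, so N−1 ≥ 39 and N = 40.
Check: N=40 gives T = 0.2354 < 0.24; N=39 gives T = 0.2443.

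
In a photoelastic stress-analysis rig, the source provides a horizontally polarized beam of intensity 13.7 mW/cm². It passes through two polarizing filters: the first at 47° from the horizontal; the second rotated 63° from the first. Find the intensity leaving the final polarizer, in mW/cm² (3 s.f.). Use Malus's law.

I ≈ 1.31 mW/cm²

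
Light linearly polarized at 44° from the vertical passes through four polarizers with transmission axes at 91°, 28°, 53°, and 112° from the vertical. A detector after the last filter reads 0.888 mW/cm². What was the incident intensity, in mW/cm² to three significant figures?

I₀ ≈ 42.5 mW/cm²

I₁ = I₀ cos²(91° − 44°) = I₀ cos²(47°) = 0.4651 I₀.
I₂ = I₁ cos²(28° − 91°) = 0.4651 I₀ · cos²(63°) = 0.09587 I₀.
I₃ = I₂ cos²(53° − 28°) = 0.09587 I₀ · cos²(25°) = 0.07874 I₀.
I₄ = I₃ cos²(112° − 53°) = 0.07874 I₀ · cos²(59°) = 0.02089 I₀.
So 0.888 mW/cm² = 0.02089 I₀, giving I₀ = 0.888/0.02089 = 42.51 mW/cm².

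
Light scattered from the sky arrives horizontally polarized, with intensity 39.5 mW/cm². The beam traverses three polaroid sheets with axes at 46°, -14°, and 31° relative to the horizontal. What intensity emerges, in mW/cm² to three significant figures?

I ≈ 2.38 mW/cm²

I₁ = 39.5 mW/cm² · cos²(46°) = 19.06 mW/cm².
I₂ = I₁ · cos²(60°) = 19.06 · 0.25 = 4.765 mW/cm².
I₃ = I₂ · cos²(45°) = 4.765 · 0.5 = 2.383 mW/cm².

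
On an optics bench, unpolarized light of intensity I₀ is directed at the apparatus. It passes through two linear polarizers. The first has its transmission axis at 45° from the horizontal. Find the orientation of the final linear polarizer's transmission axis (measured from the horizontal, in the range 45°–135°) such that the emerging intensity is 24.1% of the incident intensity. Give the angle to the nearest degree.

Unpolarized light through the first polarizer → I₁ = ½ I₀, now polarized at 45°.
Need I₂/I₀ = 0.241, so cos²(θ − 45°) = 0.241 / 0.5 = 0.482.
θ − 45° = arccos(√0.482) = 46.0°, giving θ ≈ 45 + 46.0 = 91.0°.

θ ≈ 91°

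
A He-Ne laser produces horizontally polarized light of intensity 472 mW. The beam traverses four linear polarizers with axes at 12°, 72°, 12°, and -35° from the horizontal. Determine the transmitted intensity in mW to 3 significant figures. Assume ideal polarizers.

I ≈ 13.1 mW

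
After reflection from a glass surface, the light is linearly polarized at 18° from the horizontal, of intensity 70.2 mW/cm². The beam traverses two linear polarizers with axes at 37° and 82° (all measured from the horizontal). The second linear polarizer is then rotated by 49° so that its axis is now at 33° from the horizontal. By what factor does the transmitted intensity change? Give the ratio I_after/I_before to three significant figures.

I_new/I_old ≈ 1.99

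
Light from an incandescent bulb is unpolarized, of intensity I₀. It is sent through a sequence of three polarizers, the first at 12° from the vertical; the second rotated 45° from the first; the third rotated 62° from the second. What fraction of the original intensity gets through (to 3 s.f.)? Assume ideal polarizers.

Unpolarized light through the first polarizer → I₁ = ½ I₀, now polarized at 12°.
I₂ = I₁ cos²(45°) = 0.5 · 0.5 I₀ = 0.25 I₀.
I₃ = I₂ cos²(62°) = 0.25 · 0.2204 I₀ = 0.0551 I₀.
Transmitted fraction = 0.0551.

≈ 0.0551 I₀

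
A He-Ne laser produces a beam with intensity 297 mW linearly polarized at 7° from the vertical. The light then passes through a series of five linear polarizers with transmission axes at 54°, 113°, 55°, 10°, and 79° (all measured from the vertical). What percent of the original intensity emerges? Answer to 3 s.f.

≈ 0.222%

I₁ = 297 mW · cos²(47°) = 138.1 mW.
I₂ = I₁ · cos²(59°) = 138.1 · 0.2653 = 36.64 mW.
I₃ = I₂ · cos²(58°) = 36.64 · 0.2808 = 10.29 mW.
I₄ = I₃ · cos²(45°) = 10.29 · 0.5 = 5.145 mW.
I₅ = I₄ · cos²(69°) = 5.145 · 0.1284 = 0.6608 mW.
That is 0.2225% of the incident intensity.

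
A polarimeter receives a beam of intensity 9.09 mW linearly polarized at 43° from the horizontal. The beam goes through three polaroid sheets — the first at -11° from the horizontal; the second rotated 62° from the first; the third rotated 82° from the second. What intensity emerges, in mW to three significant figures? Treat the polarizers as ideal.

I ≈ 0.0134 mW

By Malus's law, I₁ = 9.09 mW · cos²(54°) = 3.141 mW.
I₂ = I₁ · cos²(62°) = 3.141 · 0.2204 = 0.6922 mW.
I₃ = I₂ · cos²(82°) = 0.6922 · 0.01937 = 0.01341 mW.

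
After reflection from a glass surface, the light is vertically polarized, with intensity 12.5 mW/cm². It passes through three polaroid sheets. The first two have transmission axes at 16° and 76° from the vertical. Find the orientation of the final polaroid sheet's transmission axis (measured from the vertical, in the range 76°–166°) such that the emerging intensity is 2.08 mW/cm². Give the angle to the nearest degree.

θ ≈ 108°

By Malus's law, I₁ = I₀ cos²(16° − 0°) = I₀ cos²(16°) = 0.924 I₀.
I₂ = I₁ cos²(76° − 16°) = 0.924 I₀ · cos²(60°) = 0.231 I₀.
Target fraction: 2.08 / 12.5 mW/cm² = 0.1664 of I₀.
Need I₃/I₀ = 0.1664, so cos²(θ − 76°) = 0.1664 / 0.231 = 0.7203.
θ − 76° = arccos(√0.7203) = 31.9°, giving θ ≈ 76 + 31.9 = 107.9°.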